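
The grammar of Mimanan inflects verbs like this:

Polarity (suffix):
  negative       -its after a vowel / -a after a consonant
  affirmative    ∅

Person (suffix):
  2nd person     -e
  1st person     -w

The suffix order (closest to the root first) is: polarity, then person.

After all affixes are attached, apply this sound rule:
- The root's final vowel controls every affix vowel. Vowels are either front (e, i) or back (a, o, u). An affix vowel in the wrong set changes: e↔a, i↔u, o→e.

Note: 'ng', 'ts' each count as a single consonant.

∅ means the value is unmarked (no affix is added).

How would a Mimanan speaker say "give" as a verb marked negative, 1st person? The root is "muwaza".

Attach polarity negative -its (after vowel 'a') → muwazaits.
Attach person 1st person -w → muwazaitsw.
Apply vowel harmony: muwazaitsw → muwazautsw.

muwazautsw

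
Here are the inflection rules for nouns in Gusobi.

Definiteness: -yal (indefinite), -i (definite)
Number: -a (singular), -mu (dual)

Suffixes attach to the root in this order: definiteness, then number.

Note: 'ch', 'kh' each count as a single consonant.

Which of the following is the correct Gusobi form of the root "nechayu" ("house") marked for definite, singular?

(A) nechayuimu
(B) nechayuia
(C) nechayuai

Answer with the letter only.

Attach definiteness definite -i → nechayui.
Attach number singular -a → nechayuia.
So the correct form is nechayuia, option (B).
(A) nechayuimu is wrong: it uses dual instead of singular for number.
(C) nechayuai is wrong: it has the affixes in the wrong order.

B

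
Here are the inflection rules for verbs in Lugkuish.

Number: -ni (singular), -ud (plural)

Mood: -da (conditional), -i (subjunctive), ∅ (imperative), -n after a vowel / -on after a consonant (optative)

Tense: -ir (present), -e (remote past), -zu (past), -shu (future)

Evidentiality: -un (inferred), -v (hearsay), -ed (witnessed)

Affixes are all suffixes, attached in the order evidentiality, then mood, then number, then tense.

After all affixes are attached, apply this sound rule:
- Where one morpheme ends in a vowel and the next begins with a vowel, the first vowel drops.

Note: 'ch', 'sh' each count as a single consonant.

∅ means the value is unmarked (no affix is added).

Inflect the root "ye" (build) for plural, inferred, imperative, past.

Attach evidentiality inferred -un → yeun.
mood = imperative: zero marking, form stays yeun.
Attach number plural -ud → yeunud.
Attach tense past -zu → yeunudzu.
Apply vowel deletion: yeunudzu → yunudzu.

yunudzu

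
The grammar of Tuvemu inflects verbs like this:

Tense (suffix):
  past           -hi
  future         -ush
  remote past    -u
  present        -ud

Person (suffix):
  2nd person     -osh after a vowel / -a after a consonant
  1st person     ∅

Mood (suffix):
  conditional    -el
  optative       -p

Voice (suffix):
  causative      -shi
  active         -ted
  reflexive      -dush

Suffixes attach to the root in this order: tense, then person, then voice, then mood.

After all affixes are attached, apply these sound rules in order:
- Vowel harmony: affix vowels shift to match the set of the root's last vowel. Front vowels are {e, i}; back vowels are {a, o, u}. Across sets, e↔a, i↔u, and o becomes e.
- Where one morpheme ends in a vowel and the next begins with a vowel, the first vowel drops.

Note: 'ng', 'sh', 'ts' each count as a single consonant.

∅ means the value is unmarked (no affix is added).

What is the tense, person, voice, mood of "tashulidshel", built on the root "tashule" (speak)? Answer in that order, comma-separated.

present, 1st person, causative, conditional

Segment: tashule-ud-shi-el.
tense: -ud → present.
person: ∅ → 1st person.
voice: -shi → causative.
mood: -el → conditional.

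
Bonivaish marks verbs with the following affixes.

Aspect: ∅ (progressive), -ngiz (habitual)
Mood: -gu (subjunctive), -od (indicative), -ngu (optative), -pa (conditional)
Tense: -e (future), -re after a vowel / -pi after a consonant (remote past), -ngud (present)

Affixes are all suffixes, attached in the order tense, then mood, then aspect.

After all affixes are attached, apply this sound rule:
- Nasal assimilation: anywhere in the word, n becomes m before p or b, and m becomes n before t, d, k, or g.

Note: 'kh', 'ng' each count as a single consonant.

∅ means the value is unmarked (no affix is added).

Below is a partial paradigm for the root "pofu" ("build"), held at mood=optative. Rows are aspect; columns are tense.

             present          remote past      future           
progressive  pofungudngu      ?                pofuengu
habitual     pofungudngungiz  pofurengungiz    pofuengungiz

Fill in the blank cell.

pofurengu

Attach tense remote past -re (after vowel 'u') → pofure.
Attach mood optative -ngu → pofurengu.
aspect = progressive: zero marking, form stays pofurengu.
Nasal assimilation: no change.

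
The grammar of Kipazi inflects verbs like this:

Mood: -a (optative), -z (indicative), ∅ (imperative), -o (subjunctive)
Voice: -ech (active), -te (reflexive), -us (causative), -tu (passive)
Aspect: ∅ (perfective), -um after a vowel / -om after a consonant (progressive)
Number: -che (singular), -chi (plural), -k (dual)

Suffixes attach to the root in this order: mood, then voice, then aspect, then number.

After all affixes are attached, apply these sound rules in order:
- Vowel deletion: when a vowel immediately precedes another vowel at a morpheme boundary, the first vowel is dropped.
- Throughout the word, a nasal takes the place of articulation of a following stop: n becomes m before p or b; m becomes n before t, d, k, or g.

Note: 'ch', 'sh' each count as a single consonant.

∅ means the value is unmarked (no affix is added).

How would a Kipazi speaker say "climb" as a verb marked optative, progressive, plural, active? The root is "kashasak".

Attach mood optative -a → kashasaka.
Attach voice active -ech → kashasakaech.
Attach aspect progressive -om (after consonant 'ch') → kashasakaechom.
Attach number plural -chi → kashasakaechomchi.
Apply vowel deletion: kashasakaechomchi → kashasakechomchi.
Nasal assimilation: no change.

kashasakechomchi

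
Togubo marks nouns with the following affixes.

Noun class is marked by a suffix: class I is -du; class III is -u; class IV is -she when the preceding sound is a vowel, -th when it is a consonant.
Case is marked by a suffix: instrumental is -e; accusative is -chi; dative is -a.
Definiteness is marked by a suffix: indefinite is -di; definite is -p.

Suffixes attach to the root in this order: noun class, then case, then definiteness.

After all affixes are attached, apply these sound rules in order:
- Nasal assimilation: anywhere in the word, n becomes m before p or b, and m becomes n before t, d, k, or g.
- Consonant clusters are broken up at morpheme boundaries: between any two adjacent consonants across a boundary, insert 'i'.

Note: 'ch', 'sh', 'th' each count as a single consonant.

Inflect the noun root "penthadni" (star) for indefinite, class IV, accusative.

penthadnishechidi

Attach noun class class IV -she (after vowel 'i') → penthadnishe.
Attach case accusative -chi → penthadnishechi.
Attach definiteness indefinite -di → penthadnishechidi.
Nasal assimilation: no change.
Epenthesis: no change.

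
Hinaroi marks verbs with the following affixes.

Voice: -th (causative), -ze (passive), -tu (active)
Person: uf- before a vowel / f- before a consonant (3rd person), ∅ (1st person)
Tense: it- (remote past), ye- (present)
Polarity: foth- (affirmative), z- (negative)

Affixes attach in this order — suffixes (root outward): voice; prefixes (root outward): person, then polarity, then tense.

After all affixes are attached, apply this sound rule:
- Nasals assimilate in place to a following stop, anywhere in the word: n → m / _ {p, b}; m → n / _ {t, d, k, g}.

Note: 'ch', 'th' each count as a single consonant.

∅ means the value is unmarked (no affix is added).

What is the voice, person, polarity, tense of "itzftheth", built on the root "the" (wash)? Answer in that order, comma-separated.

Segment: it-z-f-the-th.
voice: -th → causative.
person: uf/f- → 3rd person.
polarity: z- → negative.
tense: it- → remote past.

causative, 3rd person, negative, remote past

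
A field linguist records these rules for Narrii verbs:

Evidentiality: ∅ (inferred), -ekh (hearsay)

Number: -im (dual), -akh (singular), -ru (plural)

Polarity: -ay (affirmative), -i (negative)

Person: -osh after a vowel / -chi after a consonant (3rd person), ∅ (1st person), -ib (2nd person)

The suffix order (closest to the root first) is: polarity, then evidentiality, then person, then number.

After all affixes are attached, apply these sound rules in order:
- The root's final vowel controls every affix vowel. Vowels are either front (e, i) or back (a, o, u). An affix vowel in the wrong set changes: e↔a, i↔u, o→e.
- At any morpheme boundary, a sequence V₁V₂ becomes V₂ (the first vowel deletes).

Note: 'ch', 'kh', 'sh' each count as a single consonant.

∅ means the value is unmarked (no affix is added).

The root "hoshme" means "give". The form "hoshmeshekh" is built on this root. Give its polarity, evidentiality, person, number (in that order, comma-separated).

negative, inferred, 3rd person, singular

Segment: hoshme-i-osh-akh.
polarity: -i → negative.
evidentiality: ∅ → inferred.
person: -osh/chi → 3rd person.
number: -akh → singular.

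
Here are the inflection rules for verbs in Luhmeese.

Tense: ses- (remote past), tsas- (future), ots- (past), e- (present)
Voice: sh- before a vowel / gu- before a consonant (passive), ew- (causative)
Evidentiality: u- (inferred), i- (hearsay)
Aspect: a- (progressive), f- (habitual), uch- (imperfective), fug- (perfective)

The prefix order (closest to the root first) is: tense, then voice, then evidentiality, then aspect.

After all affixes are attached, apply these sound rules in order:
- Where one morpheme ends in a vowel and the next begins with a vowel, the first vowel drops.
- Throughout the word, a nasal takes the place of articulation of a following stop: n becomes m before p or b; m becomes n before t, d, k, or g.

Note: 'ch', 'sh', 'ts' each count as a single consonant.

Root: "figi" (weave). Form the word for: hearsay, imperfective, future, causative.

uchewtsasfigi

Attach tense future tsas- → tsasfigi.
Attach voice causative ew- → ewtsasfigi.
Attach evidentiality hearsay i- → iewtsasfigi.
Attach aspect imperfective uch- → uchiewtsasfigi.
Apply vowel deletion: uchiewtsasfigi → uchewtsasfigi.
Nasal assimilation: no change.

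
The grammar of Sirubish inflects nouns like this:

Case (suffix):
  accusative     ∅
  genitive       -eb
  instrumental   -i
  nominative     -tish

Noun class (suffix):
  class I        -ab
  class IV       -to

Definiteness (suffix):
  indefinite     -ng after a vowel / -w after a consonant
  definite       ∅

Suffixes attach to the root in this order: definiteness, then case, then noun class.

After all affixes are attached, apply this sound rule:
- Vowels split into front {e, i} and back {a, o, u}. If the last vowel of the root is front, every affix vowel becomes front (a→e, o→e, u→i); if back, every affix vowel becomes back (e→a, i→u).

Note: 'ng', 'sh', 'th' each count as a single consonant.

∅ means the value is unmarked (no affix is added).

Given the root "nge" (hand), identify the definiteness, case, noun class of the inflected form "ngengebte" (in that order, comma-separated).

Segment: nge-ng-eb-to.
definiteness: -ng/w → indefinite.
case: -eb → genitive.
noun class: -to → class IV.

indefinite, genitive, class IV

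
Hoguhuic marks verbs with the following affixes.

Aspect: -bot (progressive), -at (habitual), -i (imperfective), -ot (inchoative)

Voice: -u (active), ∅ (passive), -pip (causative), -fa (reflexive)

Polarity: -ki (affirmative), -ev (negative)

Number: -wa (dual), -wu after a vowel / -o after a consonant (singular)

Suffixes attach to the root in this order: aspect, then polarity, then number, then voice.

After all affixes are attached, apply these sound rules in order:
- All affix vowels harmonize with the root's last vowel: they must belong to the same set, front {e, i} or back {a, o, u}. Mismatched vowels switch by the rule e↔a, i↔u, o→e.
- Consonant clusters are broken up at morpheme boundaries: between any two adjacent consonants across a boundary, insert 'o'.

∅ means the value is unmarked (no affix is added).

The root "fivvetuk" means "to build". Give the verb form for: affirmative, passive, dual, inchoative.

fivvetukotokuwa

Attach aspect inchoative -ot → fivvetukot.
Attach polarity affirmative -ki → fivvetukotki.
Attach number dual -wa → fivvetukotkiwa.
voice = passive: zero marking, form stays fivvetukotkiwa.
Apply vowel harmony: fivvetukotkiwa → fivvetukotkuwa.
Apply epenthesis: fivvetukotkuwa → fivvetukotokuwa.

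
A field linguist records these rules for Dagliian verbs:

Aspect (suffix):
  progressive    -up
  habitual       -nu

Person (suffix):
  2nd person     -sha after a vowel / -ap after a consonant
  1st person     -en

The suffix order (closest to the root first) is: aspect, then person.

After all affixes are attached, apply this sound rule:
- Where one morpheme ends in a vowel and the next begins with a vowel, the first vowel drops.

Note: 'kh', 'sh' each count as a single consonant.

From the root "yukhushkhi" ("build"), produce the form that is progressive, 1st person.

Attach aspect progressive -up → yukhushkhiup.
Attach person 1st person -en → yukhushkhiupen.
Apply vowel deletion: yukhushkhiupen → yukhushkhupen.

yukhushkhupen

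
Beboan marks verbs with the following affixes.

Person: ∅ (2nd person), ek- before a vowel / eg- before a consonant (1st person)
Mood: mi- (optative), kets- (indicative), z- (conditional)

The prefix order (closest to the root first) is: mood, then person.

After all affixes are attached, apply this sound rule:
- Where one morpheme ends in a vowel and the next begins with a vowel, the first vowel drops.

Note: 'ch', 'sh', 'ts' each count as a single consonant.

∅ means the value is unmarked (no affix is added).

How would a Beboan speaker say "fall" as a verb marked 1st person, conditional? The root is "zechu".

Attach mood conditional z- → zzechu.
Attach person 1st person eg- (before consonant 'z') → egzzechu.
Vowel deletion: no change.

egzzechu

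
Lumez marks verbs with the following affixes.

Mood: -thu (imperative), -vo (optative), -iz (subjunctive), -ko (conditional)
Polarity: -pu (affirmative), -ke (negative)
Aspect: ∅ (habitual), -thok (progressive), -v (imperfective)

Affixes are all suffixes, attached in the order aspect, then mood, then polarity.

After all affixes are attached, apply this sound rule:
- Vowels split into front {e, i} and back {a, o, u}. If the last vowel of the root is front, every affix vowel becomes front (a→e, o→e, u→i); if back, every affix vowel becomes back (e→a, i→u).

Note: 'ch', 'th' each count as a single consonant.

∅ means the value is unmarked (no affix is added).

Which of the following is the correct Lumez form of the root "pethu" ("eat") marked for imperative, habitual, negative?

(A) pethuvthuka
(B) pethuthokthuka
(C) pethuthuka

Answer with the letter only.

aspect = habitual: zero marking, form stays pethu.
Attach mood imperative -thu → pethuthu.
Attach polarity negative -ke → pethuthuke.
Apply vowel harmony: pethuthuke → pethuthuka.
So the correct form is pethuthuka, option (C).
(B) pethuthokthuka is wrong: it uses progressive instead of habitual for aspect.
(A) pethuvthuka is wrong: it uses imperfective instead of habitual for aspect.

C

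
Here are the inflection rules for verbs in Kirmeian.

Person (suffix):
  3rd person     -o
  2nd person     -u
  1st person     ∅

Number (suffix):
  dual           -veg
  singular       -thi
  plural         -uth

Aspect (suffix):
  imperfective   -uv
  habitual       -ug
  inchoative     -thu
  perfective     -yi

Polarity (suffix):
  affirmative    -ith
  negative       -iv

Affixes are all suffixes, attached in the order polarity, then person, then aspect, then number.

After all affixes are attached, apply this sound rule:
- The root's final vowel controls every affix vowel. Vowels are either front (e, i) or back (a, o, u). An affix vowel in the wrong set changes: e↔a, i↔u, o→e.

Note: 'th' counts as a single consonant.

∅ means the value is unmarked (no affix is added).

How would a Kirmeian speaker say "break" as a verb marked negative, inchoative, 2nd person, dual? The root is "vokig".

Attach polarity negative -iv → vokigiv.
Attach person 2nd person -u → vokigivu.
Attach aspect inchoative -thu → vokigivuthu.
Attach number dual -veg → vokigivuthuveg.
Apply vowel harmony: vokigivuthuveg → vokigivithiveg.

vokigivithiveg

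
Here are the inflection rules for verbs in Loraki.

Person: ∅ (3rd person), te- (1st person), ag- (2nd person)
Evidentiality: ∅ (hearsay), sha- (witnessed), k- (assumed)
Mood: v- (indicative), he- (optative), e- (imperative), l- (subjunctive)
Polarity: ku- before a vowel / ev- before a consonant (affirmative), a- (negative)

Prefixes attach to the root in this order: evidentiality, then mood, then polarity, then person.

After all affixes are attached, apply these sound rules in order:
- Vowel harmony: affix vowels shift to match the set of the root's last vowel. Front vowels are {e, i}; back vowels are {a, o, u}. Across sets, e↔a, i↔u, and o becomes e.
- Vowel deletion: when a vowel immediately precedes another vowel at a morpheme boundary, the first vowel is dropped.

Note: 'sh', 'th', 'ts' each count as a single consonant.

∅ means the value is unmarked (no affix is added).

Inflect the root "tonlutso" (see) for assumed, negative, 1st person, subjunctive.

talktonlutso

Attach evidentiality assumed k- → ktonlutso.
Attach mood subjunctive l- → lktonlutso.
Attach polarity negative a- → alktonlutso.
Attach person 1st person te- → tealktonlutso.
Apply vowel harmony: tealktonlutso → taalktonlutso.
Apply vowel deletion: taalktonlutso → talktonlutso.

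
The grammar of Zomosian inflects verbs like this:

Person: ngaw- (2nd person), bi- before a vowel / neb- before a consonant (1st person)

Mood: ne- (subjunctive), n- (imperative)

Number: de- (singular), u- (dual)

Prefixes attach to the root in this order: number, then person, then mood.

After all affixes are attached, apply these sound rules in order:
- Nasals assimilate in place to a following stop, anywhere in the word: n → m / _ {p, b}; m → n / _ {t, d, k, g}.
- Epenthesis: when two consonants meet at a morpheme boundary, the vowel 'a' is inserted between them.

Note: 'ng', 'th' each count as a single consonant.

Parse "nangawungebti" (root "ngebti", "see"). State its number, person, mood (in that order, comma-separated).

Segment: n-ngaw-u-ngebti.
number: u- → dual.
person: ngaw- → 2nd person.
mood: n- → imperative.

dual, 2nd person, imperative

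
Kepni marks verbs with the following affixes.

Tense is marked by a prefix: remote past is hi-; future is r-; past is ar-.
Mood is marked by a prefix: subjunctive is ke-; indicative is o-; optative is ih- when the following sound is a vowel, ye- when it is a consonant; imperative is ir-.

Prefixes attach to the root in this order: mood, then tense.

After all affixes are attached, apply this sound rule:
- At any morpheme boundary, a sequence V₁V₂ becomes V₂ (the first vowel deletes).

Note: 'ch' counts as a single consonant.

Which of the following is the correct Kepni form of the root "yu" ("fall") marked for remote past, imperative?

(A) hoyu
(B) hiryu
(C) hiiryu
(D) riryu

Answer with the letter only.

Attach mood imperative ir- → iryu.
Attach tense remote past hi- → hiiryu.
Apply vowel deletion: hiiryu → hiryu.
So the correct form is hiryu, option (B).
(A) hoyu is wrong: it uses indicative instead of imperative for mood.
(D) riryu is wrong: it uses future instead of remote past for tense.
(C) hiiryu is wrong: it fails to apply the sound rule(s).

B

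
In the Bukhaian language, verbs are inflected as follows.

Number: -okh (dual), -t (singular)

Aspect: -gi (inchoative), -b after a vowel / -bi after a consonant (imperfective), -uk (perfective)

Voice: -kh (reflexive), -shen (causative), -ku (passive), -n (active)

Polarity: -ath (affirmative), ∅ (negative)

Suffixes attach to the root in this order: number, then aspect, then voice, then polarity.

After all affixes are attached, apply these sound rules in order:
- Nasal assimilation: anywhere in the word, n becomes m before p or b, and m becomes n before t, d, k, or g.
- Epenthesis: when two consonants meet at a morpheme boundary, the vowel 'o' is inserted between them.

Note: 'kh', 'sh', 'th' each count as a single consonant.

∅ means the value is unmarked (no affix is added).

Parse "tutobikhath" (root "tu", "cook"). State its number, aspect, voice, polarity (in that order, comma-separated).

Segment: tu-t-bi-kh-ath.
number: -t → singular.
aspect: -b/bi → imperfective.
voice: -kh → reflexive.
polarity: -ath → affirmative.

singular, imperfective, reflexive, affirmative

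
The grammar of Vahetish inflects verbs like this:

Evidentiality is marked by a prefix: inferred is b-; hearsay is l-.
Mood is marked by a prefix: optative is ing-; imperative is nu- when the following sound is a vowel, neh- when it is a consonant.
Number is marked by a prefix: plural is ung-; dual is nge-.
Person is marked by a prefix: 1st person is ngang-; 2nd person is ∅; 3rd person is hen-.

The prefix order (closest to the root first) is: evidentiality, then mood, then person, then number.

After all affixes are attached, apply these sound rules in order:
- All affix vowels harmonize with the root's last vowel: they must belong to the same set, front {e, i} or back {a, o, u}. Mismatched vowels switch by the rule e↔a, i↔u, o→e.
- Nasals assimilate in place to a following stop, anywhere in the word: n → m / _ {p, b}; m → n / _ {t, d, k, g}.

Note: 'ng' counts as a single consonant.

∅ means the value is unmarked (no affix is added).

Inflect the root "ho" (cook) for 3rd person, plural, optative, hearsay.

Attach evidentiality hearsay l- → lho.
Attach mood optative ing- → inglho.
Attach person 3rd person hen- → heninglho.
Attach number plural ung- → ungheninglho.
Apply vowel harmony: ungheninglho → unghanunglho.
Nasal assimilation: no change.

unghanunglho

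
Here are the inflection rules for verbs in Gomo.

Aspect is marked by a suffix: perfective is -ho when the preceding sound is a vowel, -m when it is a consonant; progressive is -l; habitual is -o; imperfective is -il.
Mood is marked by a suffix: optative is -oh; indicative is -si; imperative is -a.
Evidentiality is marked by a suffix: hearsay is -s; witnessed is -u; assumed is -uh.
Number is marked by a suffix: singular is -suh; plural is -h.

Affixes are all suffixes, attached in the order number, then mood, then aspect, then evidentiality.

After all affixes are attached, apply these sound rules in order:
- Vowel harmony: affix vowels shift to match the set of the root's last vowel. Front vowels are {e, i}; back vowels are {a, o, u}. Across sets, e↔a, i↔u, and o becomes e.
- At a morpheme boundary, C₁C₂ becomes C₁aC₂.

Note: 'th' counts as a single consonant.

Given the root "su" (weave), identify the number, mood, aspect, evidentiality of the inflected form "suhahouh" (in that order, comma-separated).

Segment: su-h-a-ho-uh.
number: -h → plural.
mood: -a → imperative.
aspect: -ho/m → perfective.
evidentiality: -uh → assumed.

plural, imperative, perfective, assumed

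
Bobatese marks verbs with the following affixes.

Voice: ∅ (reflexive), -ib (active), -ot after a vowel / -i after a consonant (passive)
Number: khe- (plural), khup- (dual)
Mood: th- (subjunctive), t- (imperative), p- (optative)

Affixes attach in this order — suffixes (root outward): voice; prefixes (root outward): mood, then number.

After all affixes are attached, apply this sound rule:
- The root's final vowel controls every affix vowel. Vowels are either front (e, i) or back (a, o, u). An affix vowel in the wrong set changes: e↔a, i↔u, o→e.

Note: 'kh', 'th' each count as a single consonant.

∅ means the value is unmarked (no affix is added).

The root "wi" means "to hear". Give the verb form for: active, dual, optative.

khippwiib

Attach voice active -ib → wiib.
Attach mood optative p- → pwiib.
Attach number dual khup- → khuppwiib.
Apply vowel harmony: khuppwiib → khippwiib.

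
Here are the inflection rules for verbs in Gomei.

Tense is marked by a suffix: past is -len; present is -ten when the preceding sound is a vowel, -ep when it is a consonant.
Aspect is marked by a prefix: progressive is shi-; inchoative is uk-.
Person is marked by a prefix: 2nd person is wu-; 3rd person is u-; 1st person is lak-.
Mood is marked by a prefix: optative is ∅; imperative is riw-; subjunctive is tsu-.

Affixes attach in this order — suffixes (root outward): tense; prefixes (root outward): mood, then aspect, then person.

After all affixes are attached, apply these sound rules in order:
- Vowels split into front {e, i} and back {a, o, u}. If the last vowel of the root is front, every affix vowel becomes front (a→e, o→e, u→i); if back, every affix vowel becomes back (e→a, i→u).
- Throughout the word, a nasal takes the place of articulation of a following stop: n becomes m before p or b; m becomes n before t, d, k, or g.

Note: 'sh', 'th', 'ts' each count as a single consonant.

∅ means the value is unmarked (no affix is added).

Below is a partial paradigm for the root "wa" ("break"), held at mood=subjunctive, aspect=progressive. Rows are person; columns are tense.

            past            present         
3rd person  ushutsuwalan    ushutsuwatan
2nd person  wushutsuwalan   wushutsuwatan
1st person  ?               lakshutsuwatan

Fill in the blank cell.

Attach mood subjunctive tsu- → tsuwa.
Attach aspect progressive shi- → shitsuwa.
Attach person 1st person lak- → lakshitsuwa.
Attach tense past -len → lakshitsuwalen.
Apply vowel harmony: lakshitsuwalen → lakshutsuwalan.
Nasal assimilation: no change.

lakshutsuwalan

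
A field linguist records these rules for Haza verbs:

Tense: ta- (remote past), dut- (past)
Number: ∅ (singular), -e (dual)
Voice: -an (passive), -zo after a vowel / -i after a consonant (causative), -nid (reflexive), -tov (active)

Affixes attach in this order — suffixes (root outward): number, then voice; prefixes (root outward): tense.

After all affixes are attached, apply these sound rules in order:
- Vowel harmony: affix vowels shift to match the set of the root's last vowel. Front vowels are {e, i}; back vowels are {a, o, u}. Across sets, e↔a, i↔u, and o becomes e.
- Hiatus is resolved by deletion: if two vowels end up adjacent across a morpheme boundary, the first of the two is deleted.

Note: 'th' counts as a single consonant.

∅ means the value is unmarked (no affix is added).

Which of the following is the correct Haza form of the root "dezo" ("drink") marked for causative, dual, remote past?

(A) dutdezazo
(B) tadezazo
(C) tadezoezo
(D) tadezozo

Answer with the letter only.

B

Attach tense remote past ta- → tadezo.
Attach number dual -e → tadezoe.
Attach voice causative -zo (after vowel 'e') → tadezoezo.
Apply vowel harmony: tadezoezo → tadezoazo.
Apply vowel deletion: tadezoazo → tadezazo.
So the correct form is tadezazo, option (B).
(D) tadezozo is wrong: it uses singular instead of dual for number.
(C) tadezoezo is wrong: it fails to apply the sound rule(s).
(A) dutdezazo is wrong: it uses past instead of remote past for tense.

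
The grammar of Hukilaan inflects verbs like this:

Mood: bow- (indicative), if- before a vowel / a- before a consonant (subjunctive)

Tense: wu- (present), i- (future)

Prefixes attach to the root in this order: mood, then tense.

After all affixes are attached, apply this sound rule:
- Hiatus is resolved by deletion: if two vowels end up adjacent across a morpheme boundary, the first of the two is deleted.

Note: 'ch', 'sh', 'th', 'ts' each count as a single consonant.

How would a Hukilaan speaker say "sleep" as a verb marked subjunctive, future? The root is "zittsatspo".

Attach mood subjunctive a- (before consonant 'z') → azittsatspo.
Attach tense future i- → iazittsatspo.
Apply vowel deletion: iazittsatspo → azittsatspo.

azittsatspo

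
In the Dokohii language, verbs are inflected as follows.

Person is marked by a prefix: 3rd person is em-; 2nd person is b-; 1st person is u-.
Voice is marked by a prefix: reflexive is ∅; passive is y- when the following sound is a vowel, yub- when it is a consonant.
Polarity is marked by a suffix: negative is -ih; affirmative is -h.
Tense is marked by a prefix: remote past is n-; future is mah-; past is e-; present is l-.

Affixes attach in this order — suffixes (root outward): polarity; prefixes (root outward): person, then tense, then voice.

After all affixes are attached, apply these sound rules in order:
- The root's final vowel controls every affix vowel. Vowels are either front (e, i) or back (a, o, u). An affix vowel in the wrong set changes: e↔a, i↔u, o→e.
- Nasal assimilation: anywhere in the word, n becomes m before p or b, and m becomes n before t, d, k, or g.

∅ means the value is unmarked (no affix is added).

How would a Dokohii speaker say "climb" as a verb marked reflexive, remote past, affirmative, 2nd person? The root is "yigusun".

mbyigusunh

Attach polarity affirmative -h → yigusunh.
Attach person 2nd person b- → byigusunh.
Attach tense remote past n- → nbyigusunh.
voice = reflexive: zero marking, form stays nbyigusunh.
Vowel harmony: no change.
Apply nasal assimilation: nbyigusunh → mbyigusunh.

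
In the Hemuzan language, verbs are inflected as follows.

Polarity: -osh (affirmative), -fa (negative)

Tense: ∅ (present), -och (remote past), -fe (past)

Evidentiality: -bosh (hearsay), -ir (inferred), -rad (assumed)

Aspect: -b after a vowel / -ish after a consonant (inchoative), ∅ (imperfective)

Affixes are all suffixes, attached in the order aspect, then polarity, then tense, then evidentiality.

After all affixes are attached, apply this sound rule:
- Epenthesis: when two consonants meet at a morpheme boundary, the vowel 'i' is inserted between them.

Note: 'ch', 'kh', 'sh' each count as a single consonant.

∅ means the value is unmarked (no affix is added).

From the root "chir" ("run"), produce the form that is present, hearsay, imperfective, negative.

chirifabosh

aspect = imperfective: zero marking, form stays chir.
Attach polarity negative -fa → chirfa.
tense = present: zero marking, form stays chirfa.
Attach evidentiality hearsay -bosh → chirfabosh.
Apply epenthesis: chirfabosh → chirifabosh.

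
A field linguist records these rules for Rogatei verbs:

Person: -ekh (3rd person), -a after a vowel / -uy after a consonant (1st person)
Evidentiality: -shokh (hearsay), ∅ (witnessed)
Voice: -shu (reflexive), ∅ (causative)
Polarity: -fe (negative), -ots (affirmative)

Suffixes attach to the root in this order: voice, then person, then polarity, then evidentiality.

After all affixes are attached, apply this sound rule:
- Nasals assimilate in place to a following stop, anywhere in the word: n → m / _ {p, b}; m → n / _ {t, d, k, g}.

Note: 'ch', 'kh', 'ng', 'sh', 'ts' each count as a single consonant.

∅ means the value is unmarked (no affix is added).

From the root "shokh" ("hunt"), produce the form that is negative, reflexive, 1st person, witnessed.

shokhshuafe

Attach voice reflexive -shu → shokhshu.
Attach person 1st person -a (after vowel 'u') → shokhshua.
Attach polarity negative -fe → shokhshuafe.
evidentiality = witnessed: zero marking, form stays shokhshuafe.
Nasal assimilation: no change.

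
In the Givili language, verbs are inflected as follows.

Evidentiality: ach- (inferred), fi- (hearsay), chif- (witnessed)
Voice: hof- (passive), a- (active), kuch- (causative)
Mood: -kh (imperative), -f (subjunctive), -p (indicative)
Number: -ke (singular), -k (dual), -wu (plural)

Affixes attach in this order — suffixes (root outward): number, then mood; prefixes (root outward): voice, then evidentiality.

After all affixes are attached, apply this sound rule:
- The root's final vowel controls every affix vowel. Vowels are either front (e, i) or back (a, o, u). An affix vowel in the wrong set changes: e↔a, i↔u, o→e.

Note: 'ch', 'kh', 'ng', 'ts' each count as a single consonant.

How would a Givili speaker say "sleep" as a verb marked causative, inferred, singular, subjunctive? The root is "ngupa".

achkuchngupakaf

Attach number singular -ke → ngupake.
Attach mood subjunctive -f → ngupakef.
Attach voice causative kuch- → kuchngupakef.
Attach evidentiality inferred ach- → achkuchngupakef.
Apply vowel harmony: achkuchngupakef → achkuchngupakaf.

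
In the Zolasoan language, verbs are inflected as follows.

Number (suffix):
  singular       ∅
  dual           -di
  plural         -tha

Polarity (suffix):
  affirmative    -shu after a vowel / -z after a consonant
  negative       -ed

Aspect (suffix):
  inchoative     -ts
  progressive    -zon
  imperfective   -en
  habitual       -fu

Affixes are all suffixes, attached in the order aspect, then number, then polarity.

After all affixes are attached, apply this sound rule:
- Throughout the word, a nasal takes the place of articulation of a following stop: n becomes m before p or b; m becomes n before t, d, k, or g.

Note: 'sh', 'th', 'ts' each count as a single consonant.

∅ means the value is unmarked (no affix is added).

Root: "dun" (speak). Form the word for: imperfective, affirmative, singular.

Attach aspect imperfective -en → dunen.
number = singular: zero marking, form stays dunen.
Attach polarity affirmative -z (after consonant 'n') → dunenz.
Nasal assimilation: no change.

dunenz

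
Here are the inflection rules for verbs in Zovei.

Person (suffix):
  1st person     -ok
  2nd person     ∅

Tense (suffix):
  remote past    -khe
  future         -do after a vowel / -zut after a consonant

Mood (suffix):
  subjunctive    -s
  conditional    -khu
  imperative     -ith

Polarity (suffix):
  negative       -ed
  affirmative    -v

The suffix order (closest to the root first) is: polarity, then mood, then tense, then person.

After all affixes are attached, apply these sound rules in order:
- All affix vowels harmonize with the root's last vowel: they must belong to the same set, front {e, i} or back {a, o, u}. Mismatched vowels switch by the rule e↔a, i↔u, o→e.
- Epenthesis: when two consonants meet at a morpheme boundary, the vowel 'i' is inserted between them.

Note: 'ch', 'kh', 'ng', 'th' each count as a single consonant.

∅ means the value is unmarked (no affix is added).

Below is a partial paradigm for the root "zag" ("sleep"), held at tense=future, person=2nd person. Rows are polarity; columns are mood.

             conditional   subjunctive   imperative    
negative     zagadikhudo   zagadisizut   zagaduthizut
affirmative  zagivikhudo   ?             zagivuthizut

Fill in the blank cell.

zagivisizut

Attach polarity affirmative -v → zagv.
Attach mood subjunctive -s → zagvs.
Attach tense future -zut (after consonant 's') → zagvszut.
person = 2nd person: zero marking, form stays zagvszut.
Vowel harmony: no change.
Apply epenthesis: zagvszut → zagivisizut.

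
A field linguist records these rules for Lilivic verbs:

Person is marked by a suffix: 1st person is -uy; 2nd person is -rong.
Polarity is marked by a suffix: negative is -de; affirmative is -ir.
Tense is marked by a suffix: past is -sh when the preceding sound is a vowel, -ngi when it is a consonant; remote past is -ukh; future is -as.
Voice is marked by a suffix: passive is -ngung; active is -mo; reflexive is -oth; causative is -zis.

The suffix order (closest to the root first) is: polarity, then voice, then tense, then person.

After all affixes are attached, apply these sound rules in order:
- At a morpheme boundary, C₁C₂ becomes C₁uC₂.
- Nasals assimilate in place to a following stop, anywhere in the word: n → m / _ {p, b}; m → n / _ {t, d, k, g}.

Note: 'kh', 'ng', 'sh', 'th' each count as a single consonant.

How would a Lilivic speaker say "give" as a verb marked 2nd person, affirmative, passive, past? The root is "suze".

Attach polarity affirmative -ir → suzeir.
Attach voice passive -ngung → suzeirngung.
Attach tense past -ngi (after consonant 'ng') → suzeirngungngi.
Attach person 2nd person -rong → suzeirngungngirong.
Apply epenthesis: suzeirngungngirong → suzeirungungungirong.
Nasal assimilation: no change.

suzeirungungungirong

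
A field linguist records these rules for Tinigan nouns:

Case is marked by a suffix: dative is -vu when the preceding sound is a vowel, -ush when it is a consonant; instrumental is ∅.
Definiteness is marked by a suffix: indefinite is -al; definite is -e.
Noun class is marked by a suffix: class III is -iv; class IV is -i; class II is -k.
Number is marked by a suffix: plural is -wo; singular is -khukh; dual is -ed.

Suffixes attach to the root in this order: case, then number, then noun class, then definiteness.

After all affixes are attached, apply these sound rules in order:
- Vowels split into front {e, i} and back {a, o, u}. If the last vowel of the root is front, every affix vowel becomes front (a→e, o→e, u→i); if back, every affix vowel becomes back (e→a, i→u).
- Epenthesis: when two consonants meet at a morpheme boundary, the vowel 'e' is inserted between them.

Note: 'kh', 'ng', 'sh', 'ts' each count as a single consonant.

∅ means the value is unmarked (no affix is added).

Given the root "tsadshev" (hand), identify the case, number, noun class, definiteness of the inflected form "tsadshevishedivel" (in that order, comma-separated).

dative, dual, class III, indefinite

Segment: tsadshev-ush-ed-iv-al.
case: -vu/ush → dative.
number: -ed → dual.
noun class: -iv → class III.
definiteness: -al → indefinite.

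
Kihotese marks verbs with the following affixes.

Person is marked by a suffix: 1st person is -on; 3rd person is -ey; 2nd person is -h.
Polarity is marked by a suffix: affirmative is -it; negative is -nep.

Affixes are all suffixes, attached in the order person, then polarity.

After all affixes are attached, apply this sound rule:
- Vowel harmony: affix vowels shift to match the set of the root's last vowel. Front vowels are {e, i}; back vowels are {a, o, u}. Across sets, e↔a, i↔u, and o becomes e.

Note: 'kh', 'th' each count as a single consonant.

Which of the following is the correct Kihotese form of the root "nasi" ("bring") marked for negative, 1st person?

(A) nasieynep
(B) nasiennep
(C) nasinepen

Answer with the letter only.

Attach person 1st person -on → nasion.
Attach polarity negative -nep → nasionnep.
Apply vowel harmony: nasionnep → nasiennep.
So the correct form is nasiennep, option (B).
(C) nasinepen is wrong: it has the affixes in the wrong order.
(A) nasieynep is wrong: it uses 3rd person instead of 1st person for person.

B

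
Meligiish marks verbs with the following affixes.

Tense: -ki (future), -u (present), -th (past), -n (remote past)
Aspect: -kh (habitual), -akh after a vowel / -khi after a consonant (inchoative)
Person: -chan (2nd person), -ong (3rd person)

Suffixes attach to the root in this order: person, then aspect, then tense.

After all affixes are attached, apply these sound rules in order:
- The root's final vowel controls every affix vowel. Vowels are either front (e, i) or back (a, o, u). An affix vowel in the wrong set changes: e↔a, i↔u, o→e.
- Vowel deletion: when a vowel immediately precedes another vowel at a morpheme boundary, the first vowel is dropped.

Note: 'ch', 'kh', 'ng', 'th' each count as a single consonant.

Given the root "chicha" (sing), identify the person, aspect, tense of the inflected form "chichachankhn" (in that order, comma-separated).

2nd person, habitual, remote past

Segment: chicha-chan-kh-n.
person: -chan → 2nd person.
aspect: -kh → habitual.
tense: -n → remote past.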